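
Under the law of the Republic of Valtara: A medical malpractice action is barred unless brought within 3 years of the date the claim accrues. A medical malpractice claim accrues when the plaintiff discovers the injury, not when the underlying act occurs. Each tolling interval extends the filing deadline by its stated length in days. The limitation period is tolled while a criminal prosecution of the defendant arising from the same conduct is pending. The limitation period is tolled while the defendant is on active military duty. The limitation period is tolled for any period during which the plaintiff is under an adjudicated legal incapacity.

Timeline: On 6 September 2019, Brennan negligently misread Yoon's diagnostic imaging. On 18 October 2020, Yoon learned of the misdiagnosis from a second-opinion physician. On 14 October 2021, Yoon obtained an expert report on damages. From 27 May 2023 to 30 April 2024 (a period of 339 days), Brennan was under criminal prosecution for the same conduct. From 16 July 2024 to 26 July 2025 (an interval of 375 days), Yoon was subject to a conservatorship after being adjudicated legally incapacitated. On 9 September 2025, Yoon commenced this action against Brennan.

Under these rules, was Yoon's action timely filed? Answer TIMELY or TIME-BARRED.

Accrual is tied to discovery, so the period began on 18 October 2020 rather than on 6 September 2019 when the act occurred.
3 years from 18 October 2020 is 18 October 2023.
Because the pending criminal prosecution ran from 27 May 2023 to 30 April 2024, the deadline is extended by 339 days to 21 September 2024.
The period was tolled for 375 days by the plaintiff's legal incapacity (16 July 2024 to 26 July 2025), pushing the deadline to 1 October 2025.
None of the other events listed affects the running of the period under the stated rules.
Filing on 9 September 2025 beat the 1 October 2025 deadline — the action is timely.

TIMELY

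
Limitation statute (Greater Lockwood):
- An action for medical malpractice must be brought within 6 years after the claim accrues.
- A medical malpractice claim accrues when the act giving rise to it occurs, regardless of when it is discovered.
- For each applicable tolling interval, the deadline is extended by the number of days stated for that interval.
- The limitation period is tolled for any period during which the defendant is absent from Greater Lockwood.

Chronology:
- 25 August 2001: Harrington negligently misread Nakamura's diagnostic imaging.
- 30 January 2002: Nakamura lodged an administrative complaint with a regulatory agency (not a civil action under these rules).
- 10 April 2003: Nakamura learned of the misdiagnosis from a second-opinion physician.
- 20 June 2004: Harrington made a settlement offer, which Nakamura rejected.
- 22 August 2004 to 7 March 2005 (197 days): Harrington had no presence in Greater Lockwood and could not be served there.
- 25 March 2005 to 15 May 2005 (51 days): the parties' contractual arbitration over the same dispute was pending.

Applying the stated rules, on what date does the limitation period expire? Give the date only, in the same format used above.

9 March 2008

The claim accrued on 25 August 2001, when the wrongful act occurred; under the stated occurrence rule the 10 April 2003 discovery does not delay accrual.
6 years from 25 August 2001 is 25 August 2007.
The period was tolled for 197 days by the defendant's absence from the jurisdiction (22 August 2004 to 7 March 2005), pushing the deadline to 9 March 2008.
No stated provision tolls the period for a pending arbitration, so the interval from 25 March 2005 to 15 May 2005 has no effect on the deadline.
The other events in the timeline have no effect on the limitation period under the stated rules.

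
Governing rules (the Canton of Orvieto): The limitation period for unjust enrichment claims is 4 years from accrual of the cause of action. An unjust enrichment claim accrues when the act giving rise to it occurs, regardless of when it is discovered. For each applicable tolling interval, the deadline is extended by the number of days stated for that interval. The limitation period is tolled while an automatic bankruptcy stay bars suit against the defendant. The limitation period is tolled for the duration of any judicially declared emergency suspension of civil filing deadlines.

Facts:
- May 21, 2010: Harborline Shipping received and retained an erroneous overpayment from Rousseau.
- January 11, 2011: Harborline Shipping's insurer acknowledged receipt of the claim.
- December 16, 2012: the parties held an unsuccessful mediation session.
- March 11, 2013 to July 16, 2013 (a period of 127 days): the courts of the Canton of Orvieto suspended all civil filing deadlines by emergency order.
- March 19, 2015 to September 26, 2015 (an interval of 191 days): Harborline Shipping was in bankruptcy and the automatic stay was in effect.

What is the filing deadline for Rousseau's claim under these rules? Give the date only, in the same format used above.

The cause of action accrued on May 21, 2010, the date of the act.
Adding the 4 years base period to May 21, 2010 gives a deadline of May 21, 2014, before any tolling.
The emergency suspension of filing deadlines from March 11, 2013 to July 16, 2013 tolled the period for 127 days, extending the deadline to September 25, 2014.
The automatic bankruptcy stay starting March 19, 2015 came too late — the period had run on September 25, 2014 — and so does not extend the deadline.
None of the other events listed affects the running of the period under the stated rules.

September 25, 2014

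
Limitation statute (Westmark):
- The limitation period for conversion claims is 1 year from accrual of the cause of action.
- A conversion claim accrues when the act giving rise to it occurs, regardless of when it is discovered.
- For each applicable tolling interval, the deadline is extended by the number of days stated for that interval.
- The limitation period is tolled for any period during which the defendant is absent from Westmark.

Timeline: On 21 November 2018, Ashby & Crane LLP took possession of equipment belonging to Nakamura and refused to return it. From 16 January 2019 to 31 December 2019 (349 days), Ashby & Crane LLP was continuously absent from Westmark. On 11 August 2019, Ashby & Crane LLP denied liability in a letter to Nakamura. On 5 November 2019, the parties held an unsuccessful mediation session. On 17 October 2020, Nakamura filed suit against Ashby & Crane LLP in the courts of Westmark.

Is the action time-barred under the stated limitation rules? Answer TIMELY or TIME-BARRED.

The claim accrued on 21 November 2018, when the wrongful act occurred.
The untolled deadline — 1 year after 21 November 2018 — is 21 November 2019.
The period was tolled for 349 days by the defendant's absence from the jurisdiction (16 January 2019 to 31 December 2019), pushing the deadline to 4 November 2020.
None of the other events listed affects the running of the period under the stated rules.
Nakamura filed on 17 October 2020, before the 4 November 2020 deadline, so the action is timely.

TIMELY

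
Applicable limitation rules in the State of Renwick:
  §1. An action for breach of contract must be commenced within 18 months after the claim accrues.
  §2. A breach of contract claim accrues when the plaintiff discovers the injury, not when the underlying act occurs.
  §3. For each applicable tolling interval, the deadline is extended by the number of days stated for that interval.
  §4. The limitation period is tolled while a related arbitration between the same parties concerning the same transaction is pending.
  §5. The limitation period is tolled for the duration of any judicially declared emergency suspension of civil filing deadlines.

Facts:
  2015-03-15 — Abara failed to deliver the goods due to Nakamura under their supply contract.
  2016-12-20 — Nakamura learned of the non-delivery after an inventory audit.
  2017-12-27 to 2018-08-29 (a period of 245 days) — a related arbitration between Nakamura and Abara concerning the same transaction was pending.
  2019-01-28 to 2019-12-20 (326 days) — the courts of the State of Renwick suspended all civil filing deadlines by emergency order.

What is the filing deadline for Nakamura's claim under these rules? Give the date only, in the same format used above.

2020-01-12

Accrual is tied to discovery, so the period began on 2016-12-20 rather than on 2015-03-15 when the act occurred.
The untolled deadline — 18 months after 2016-12-20 — is 2018-06-20.
Because the pending related arbitration ran from 2017-12-27 to 2018-08-29, the deadline is extended by 245 days to 2019-02-20.
Because the emergency suspension of filing deadlines ran from 2019-01-28 to 2019-12-20, the deadline is extended by 326 days to 2020-01-12.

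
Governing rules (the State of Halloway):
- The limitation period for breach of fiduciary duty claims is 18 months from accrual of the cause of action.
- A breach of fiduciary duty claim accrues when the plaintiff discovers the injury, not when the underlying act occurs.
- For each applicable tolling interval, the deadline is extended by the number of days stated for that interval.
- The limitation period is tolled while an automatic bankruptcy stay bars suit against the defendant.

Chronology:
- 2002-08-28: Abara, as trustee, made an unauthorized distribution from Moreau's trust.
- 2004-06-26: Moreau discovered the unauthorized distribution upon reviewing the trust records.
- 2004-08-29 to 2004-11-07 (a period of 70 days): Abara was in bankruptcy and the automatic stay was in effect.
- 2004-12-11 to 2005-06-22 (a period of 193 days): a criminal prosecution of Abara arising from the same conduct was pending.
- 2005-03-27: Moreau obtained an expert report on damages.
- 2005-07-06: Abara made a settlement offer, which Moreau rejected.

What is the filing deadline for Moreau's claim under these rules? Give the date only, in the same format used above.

Accrual is tied to discovery, so the period began on 2004-06-26 rather than on 2002-08-28 when the act occurred.
The untolled deadline — 18 months after 2004-06-26 — is 2005-12-26.
Because the automatic bankruptcy stay ran from 2004-08-29 to 2004-11-07, the deadline is extended by 70 days to 2006-03-06.
The pending criminal prosecution from 2004-12-11 to 2005-06-22 does not toll the period, because no stated rule makes a criminal prosecution a tolling event.
Nothing else in the chronology tolls or restarts the period.

2006-03-06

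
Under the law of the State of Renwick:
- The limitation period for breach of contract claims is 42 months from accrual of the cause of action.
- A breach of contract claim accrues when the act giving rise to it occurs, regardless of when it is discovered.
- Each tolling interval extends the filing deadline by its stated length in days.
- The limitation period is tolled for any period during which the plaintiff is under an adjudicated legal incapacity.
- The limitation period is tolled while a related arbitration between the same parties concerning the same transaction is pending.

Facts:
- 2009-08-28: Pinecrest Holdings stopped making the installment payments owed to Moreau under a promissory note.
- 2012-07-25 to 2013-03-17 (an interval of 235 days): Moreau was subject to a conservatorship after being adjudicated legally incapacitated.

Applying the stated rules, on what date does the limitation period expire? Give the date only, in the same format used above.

2013-10-21

The limitation period began to run on 2009-08-28.
The untolled deadline — 42 months after 2009-08-28 — is 2013-02-28.
Because the plaintiff's legal incapacity ran from 2012-07-25 to 2013-03-17, the deadline is extended by 235 days to 2013-10-21.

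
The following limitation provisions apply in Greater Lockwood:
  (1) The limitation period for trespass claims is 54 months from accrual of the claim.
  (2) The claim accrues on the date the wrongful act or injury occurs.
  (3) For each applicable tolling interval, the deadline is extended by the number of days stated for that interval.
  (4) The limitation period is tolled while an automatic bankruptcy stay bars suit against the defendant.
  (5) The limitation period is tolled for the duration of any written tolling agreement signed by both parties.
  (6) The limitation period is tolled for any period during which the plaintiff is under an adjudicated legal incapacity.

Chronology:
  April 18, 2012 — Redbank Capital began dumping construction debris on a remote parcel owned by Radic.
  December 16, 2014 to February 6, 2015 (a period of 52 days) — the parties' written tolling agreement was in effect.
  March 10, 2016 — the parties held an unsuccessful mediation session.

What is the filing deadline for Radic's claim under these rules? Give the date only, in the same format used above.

December 9, 2016

The claim accrued on April 18, 2012, when the wrongful act occurred.
The untolled deadline — 54 months after April 18, 2012 — is October 18, 2016.
The period was tolled for 52 days by the written tolling agreement (December 16, 2014 to February 6, 2015), pushing the deadline to December 9, 2016.
The other events in the timeline have no effect on the limitation period under the stated rules.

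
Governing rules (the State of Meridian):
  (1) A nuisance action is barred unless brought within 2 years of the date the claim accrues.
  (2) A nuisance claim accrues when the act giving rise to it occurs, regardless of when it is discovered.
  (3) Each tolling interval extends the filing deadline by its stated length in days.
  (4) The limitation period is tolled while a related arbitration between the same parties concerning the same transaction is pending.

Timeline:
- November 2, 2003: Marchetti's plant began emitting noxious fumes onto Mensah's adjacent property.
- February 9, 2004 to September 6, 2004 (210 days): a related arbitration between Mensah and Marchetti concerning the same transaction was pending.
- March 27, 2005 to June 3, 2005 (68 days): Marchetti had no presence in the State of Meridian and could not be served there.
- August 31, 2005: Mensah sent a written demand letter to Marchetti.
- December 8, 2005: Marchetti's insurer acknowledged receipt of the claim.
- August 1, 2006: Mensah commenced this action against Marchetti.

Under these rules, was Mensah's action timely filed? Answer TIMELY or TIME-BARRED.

TIME-BARRED

The limitation period began to run on November 2, 2003.
Adding the 2 years base period to November 2, 2003 gives a deadline of November 2, 2005, before any tolling.
Because the pending related arbitration ran from February 9, 2004 to September 6, 2004, the deadline is extended by 210 days to May 31, 2006.
No stated provision tolls the period for the defendant's absence, so the interval from March 27, 2005 to June 3, 2005 has no effect on the deadline.
The other events in the timeline have no effect on the limitation period under the stated rules.
Filing on August 1, 2006 missed the May 31, 2006 deadline — the action is time-barred.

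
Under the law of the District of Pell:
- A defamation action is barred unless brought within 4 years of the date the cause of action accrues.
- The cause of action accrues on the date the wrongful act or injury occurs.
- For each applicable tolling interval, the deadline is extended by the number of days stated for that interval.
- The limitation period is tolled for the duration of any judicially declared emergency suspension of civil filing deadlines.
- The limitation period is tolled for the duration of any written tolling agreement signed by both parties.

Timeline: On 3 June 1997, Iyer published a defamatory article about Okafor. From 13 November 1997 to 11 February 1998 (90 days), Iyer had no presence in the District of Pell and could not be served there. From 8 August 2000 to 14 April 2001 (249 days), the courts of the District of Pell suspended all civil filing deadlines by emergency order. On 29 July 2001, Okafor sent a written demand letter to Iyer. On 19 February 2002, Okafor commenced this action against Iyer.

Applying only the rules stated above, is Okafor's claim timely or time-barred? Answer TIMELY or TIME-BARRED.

TIME-BARRED

The claim accrued on 3 June 1997, when the wrongful act occurred.
Adding the 4 years base period to 3 June 1997 gives a deadline of 3 June 2001, before any tolling.
The period was tolled for 249 days by the emergency suspension of filing deadlines (8 August 2000 to 14 April 2001), pushing the deadline to 7 February 2002.
No stated provision tolls the period for the defendant's absence, so the interval from 13 November 1997 to 11 February 1998 has no effect on the deadline.
The other events in the timeline have no effect on the limitation period under the stated rules.
Filing on 19 February 2002 missed the 7 February 2002 deadline — the action is time-barred.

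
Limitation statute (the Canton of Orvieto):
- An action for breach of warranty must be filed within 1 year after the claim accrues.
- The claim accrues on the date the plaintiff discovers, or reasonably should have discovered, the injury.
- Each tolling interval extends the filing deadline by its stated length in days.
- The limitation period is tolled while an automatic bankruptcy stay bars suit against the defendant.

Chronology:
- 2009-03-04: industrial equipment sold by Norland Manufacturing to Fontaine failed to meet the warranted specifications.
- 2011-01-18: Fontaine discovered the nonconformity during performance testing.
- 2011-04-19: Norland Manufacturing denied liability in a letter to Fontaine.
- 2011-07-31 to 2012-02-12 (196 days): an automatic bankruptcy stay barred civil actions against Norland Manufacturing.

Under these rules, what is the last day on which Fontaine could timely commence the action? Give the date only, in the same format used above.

2012-08-01

Accrual is tied to discovery, so the period began on 2011-01-18 rather than on 2009-03-04 when the act occurred.
1 year from 2011-01-18 is 2012-01-18.
The period was tolled for 196 days by the automatic bankruptcy stay (2011-07-31 to 2012-02-12), pushing the deadline to 2012-08-01.
None of the other events listed affects the running of the period under the stated rules.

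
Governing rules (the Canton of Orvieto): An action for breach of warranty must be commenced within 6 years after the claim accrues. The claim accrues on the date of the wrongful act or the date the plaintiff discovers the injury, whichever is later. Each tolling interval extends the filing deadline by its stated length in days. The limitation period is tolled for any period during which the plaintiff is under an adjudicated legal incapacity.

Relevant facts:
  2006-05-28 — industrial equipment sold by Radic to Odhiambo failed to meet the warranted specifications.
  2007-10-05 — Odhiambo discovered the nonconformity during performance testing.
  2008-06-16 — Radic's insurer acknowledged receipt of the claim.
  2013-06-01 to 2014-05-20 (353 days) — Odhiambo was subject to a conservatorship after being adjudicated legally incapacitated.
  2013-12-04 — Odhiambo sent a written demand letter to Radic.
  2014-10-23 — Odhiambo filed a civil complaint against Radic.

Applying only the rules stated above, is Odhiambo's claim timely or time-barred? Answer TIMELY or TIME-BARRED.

The claim accrued on 2007-10-05 — the later of the 2006-05-28 act and the 2007-10-05 discovery.
Adding the 6 years base period to 2007-10-05 gives a deadline of 2013-10-05, before any tolling.
The period was tolled for 353 days by the plaintiff's legal incapacity (2013-06-01 to 2014-05-20), pushing the deadline to 2014-09-23.
Nothing else in the chronology tolls or restarts the period.
Odhiambo filed on 2014-10-23, after the 2014-09-23 deadline, so the action is time-barred.

TIME-BARRED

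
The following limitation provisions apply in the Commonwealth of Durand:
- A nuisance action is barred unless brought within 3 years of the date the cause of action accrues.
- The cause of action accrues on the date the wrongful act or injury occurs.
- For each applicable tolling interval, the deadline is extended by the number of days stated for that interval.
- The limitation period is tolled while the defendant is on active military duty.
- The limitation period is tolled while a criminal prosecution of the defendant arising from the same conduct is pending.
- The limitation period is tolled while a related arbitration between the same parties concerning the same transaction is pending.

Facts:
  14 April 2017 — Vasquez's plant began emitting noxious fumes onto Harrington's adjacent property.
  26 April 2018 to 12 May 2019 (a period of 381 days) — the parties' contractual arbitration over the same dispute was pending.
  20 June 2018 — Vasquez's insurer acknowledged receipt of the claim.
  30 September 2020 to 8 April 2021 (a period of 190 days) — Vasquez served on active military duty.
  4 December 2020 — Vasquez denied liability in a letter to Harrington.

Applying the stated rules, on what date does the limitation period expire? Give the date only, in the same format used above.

The claim accrued on 14 April 2017, when the wrongful act occurred.
3 years from 14 April 2017 is 14 April 2020.
Because the pending related arbitration ran from 26 April 2018 to 12 May 2019, the deadline is extended by 381 days to 30 April 2021.
Because the defendant's active military service ran from 30 September 2020 to 8 April 2021, the deadline is extended by 190 days to 6 November 2021.
None of the other events listed affects the running of the period under the stated rules.

6 November 2021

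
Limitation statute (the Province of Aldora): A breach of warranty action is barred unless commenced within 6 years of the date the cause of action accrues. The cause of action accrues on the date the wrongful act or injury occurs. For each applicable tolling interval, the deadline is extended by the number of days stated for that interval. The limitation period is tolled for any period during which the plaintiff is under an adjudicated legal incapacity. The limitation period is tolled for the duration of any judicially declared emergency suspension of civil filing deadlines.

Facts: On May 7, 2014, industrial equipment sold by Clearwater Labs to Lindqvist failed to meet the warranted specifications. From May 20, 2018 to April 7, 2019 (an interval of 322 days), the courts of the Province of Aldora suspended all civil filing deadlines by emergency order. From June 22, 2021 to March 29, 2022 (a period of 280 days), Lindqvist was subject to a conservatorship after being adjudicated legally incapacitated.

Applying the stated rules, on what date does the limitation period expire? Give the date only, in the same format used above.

The cause of action accrued on May 7, 2014, the date of the act.
The untolled deadline — 6 years after May 7, 2014 — is May 7, 2020.
Because the emergency suspension of filing deadlines ran from May 20, 2018 to April 7, 2019, the deadline is extended by 322 days to March 25, 2021.
By the time the plaintiff's legal incapacity began on June 22, 2021, the limitation period had already expired on March 25, 2021; that interval cannot revive it.

March 25, 2021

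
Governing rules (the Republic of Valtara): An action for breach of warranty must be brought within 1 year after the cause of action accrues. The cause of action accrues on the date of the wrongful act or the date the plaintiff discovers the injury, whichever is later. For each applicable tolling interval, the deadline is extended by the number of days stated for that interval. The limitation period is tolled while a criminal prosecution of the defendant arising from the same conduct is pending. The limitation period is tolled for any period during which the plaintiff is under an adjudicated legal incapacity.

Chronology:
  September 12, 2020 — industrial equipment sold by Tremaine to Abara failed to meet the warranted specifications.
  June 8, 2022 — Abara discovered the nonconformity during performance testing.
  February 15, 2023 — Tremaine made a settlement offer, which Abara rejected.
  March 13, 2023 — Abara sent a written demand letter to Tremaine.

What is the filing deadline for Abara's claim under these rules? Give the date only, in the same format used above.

The claim accrued on June 8, 2022 — the later of the September 12, 2020 act and the June 8, 2022 discovery.
1 year from June 8, 2022 is June 8, 2023.
The other events in the timeline have no effect on the limitation period under the stated rules.

June 8, 2023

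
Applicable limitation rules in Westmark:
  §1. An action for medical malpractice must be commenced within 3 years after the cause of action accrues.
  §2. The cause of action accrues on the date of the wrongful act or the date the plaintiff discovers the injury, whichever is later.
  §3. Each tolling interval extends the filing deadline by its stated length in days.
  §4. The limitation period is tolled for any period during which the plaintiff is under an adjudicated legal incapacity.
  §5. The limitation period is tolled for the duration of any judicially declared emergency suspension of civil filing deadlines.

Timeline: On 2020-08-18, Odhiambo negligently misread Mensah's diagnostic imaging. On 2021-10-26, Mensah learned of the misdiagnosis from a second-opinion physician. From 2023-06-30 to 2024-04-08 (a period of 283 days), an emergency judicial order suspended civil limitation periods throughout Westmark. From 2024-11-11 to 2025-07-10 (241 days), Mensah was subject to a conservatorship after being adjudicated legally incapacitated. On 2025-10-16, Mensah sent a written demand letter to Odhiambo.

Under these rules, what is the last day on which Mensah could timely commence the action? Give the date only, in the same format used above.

2026-04-03

The claim accrued on 2021-10-26 — the later of the 2020-08-18 act and the 2021-10-26 discovery.
The untolled deadline — 3 years after 2021-10-26 — is 2024-10-26.
The period was tolled for 283 days by the emergency suspension of filing deadlines (2023-06-30 to 2024-04-08), pushing the deadline to 2025-08-05.
Because the plaintiff's legal incapacity ran from 2024-11-11 to 2025-07-10, the deadline is extended by 241 days to 2026-04-03.
None of the other events listed affects the running of the period under the stated rules.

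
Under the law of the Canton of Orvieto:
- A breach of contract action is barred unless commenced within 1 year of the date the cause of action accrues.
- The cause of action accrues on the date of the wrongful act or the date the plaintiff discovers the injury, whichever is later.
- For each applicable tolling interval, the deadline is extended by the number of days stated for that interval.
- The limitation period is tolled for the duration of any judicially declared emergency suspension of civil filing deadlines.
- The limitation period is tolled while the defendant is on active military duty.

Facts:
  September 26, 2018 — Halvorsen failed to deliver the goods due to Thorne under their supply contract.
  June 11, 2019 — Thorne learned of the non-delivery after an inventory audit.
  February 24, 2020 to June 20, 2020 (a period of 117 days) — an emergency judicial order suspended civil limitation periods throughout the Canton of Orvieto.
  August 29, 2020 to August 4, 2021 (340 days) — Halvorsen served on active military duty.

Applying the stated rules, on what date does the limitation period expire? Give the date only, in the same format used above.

September 11, 2021

Because discovery on June 11, 2019 post-dates the September 26, 2018 act, accrual under the later-of rule falls on June 11, 2019.
Adding the 1 year base period to June 11, 2019 gives a deadline of June 11, 2020, before any tolling.
The emergency suspension of filing deadlines from February 24, 2020 to June 20, 2020 tolled the period for 117 days, extending the deadline to October 6, 2020.
The period was tolled for 340 days by the defendant's active military service (August 29, 2020 to August 4, 2021), pushing the deadline to September 11, 2021.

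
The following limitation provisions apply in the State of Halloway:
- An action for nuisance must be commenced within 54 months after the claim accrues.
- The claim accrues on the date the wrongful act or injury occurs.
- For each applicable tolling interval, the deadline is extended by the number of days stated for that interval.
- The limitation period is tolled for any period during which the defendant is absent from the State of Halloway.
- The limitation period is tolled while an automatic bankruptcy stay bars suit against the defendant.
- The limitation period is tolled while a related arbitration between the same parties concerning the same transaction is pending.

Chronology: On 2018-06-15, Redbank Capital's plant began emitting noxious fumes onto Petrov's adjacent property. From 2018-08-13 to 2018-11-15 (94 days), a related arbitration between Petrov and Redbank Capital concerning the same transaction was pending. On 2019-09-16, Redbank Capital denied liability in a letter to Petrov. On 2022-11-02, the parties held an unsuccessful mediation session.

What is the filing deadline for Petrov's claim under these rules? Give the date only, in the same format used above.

The claim accrued on 2018-06-15, the date of the act.
The untolled deadline — 54 months after 2018-06-15 — is 2022-12-15.
Because the pending related arbitration ran from 2018-08-13 to 2018-11-15, the deadline is extended by 94 days to 2023-03-19.
The other events in the timeline have no effect on the limitation period under the stated rules.

2023-03-19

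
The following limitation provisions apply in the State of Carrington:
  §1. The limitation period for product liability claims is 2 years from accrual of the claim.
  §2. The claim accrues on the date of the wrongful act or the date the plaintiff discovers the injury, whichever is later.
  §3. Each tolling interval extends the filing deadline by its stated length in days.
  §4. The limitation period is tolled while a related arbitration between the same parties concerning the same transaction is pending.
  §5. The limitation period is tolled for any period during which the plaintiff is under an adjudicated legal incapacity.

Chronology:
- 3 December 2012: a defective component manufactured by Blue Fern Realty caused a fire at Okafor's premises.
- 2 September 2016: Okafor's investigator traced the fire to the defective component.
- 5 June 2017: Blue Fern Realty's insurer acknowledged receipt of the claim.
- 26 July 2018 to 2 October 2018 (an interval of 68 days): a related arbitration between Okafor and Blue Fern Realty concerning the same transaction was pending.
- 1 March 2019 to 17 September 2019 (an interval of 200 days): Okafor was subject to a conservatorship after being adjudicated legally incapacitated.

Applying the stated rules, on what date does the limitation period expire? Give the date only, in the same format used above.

The claim accrued on 2 September 2016 — the later of the 3 December 2012 act and the 2 September 2016 discovery.
The untolled deadline — 2 years after 2 September 2016 — is 2 September 2018.
The pending related arbitration from 26 July 2018 to 2 October 2018 tolled the period for 68 days, extending the deadline to 9 November 2018.
The plaintiff's legal incapacity starting 1 March 2019 came too late — the period had run on 9 November 2018 — and so does not extend the deadline.
None of the other events listed affects the running of the period under the stated rules.

9 November 2018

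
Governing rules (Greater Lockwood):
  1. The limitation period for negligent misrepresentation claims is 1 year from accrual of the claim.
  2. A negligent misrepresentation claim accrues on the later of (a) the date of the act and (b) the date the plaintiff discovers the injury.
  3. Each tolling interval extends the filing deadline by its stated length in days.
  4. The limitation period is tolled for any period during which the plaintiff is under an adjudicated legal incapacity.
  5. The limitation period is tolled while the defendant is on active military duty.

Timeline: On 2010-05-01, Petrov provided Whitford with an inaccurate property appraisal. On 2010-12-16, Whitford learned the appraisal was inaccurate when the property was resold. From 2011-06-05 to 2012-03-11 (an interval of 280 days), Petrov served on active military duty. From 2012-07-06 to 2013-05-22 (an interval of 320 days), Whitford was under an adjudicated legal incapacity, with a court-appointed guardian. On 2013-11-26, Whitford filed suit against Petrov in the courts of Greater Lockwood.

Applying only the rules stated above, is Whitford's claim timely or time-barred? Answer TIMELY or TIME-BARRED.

The claim accrued on 2010-12-16 — the later of the 2010-05-01 act and the 2010-12-16 discovery.
Adding the 1 year base period to 2010-12-16 gives a deadline of 2011-12-16, before any tolling.
The period was tolled for 280 days by the defendant's active military service (2011-06-05 to 2012-03-11), pushing the deadline to 2012-09-21.
The period was tolled for 320 days by the plaintiff's legal incapacity (2012-07-06 to 2013-05-22), pushing the deadline to 2013-08-07.
Whitford filed on 2013-11-26, after the 2013-08-07 deadline, so the action is time-barred.

TIME-BARRED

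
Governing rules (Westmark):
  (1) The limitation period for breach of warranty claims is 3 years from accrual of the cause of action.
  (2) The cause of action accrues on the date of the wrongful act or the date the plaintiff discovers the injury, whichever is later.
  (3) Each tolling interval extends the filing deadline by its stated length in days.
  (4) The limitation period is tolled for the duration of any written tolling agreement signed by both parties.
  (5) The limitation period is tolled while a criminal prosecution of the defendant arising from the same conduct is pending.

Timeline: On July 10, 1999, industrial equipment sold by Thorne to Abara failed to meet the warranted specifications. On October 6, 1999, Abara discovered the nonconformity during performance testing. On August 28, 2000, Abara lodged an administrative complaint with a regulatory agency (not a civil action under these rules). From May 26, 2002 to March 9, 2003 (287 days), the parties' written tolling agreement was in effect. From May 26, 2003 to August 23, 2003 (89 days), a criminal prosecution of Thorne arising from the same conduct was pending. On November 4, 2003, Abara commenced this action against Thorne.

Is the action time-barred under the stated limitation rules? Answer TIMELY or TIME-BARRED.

Taking the later of the act (July 10, 1999) and discovery (October 6, 1999), the claim accrued on October 6, 1999.
3 years from October 6, 1999 is October 6, 2002.
The written tolling agreement from May 26, 2002 to March 9, 2003 tolled the period for 287 days, extending the deadline to July 20, 2003.
Because the pending criminal prosecution ran from May 26, 2003 to August 23, 2003, the deadline is extended by 89 days to October 17, 2003.
Nothing else in the chronology tolls or restarts the period.
The November 4, 2003 filing falls after the October 17, 2003 deadline; the claim is time-barred.

TIME-BARRED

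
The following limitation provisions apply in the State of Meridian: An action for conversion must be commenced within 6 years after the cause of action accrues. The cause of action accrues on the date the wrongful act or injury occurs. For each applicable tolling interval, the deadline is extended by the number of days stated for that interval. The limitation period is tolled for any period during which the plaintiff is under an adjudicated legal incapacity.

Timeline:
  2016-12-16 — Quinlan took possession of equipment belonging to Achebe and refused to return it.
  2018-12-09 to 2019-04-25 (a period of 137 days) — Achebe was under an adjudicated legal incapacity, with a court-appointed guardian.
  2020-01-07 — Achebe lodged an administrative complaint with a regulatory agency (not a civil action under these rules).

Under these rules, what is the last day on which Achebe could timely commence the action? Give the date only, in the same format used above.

The cause of action accrued on 2016-12-16, the date of the act.
Adding the 6 years base period to 2016-12-16 gives a deadline of 2022-12-16, before any tolling.
Because the plaintiff's legal incapacity ran from 2018-12-09 to 2019-04-25, the deadline is extended by 137 days to 2023-05-02.
Nothing else in the chronology tolls or restarts the period.

2023-05-02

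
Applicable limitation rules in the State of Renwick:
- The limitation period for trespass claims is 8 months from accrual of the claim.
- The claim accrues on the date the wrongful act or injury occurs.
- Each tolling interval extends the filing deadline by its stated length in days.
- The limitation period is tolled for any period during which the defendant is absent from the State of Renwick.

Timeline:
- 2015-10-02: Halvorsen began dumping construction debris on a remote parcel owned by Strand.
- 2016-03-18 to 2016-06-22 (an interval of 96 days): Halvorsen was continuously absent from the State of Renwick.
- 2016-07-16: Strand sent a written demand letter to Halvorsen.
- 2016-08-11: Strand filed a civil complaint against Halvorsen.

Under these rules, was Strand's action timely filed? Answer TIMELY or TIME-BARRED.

The claim accrued on 2015-10-02, the date of the act.
8 months from 2015-10-02 is 2016-06-02.
The period was tolled for 96 days by the defendant's absence from the jurisdiction (2016-03-18 to 2016-06-22), pushing the deadline to 2016-09-06.
The other events in the timeline have no effect on the limitation period under the stated rules.
Filing on 2016-08-11 beat the 2016-09-06 deadline — the action is timely.

TIMELY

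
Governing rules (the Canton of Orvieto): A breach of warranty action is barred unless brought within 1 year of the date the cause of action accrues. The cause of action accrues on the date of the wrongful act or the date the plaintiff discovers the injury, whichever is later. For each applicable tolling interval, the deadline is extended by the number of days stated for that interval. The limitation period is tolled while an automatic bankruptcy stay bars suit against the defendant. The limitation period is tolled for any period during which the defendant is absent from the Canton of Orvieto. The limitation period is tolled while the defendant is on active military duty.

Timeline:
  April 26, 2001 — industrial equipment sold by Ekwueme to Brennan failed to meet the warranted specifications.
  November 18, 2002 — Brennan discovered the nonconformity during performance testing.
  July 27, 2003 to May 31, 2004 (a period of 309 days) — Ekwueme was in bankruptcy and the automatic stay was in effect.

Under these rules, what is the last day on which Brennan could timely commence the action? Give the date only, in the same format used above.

September 22, 2004

Taking the later of the act (April 26, 2001) and discovery (November 18, 2002), the claim accrued on November 18, 2002.
The untolled deadline — 1 year after November 18, 2002 — is November 18, 2003.
Because the automatic bankruptcy stay ran from July 27, 2003 to May 31, 2004, the deadline is extended by 309 days to September 22, 2004.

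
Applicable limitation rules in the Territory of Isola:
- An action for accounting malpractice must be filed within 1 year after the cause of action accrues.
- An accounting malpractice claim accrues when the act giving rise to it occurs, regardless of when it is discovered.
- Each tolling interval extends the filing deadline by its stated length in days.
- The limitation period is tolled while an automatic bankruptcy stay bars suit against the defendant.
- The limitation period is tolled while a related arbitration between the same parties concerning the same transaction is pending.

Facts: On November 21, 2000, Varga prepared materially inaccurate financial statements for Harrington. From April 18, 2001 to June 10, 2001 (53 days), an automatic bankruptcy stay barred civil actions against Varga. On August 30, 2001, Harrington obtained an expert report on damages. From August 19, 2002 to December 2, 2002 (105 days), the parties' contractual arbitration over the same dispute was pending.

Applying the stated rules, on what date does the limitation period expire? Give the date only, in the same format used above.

January 13, 2002

The limitation period began to run on November 21, 2000.
Adding the 1 year base period to November 21, 2000 gives a deadline of November 21, 2001, before any tolling.
Because the automatic bankruptcy stay ran from April 18, 2001 to June 10, 2001, the deadline is extended by 53 days to January 13, 2002.
The pending related arbitration starting August 19, 2002 came too late — the period had run on January 13, 2002 — and so does not extend the deadline.
None of the other events listed affects the running of the period under the stated rules.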